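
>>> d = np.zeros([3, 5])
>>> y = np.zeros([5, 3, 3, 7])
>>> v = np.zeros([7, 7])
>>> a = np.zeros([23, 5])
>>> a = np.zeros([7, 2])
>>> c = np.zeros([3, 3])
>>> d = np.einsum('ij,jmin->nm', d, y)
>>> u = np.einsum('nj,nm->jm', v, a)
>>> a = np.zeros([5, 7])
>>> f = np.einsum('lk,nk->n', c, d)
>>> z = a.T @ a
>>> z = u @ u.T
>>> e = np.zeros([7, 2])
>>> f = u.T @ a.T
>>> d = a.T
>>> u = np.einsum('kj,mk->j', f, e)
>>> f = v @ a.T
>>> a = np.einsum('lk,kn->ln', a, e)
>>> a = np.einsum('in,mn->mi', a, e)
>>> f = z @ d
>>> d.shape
(7, 5)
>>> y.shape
(5, 3, 3, 7)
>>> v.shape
(7, 7)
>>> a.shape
(7, 5)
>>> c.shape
(3, 3)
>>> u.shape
(5,)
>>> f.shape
(7, 5)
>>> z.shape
(7, 7)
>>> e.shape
(7, 2)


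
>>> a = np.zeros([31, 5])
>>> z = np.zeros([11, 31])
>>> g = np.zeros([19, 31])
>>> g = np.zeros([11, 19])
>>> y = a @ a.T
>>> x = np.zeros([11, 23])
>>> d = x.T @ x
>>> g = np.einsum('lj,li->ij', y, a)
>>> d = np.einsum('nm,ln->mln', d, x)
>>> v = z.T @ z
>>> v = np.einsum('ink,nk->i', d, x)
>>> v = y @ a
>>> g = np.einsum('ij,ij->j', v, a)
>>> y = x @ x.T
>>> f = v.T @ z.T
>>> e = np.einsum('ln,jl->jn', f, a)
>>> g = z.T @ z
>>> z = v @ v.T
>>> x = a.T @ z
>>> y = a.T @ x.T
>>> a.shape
(31, 5)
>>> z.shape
(31, 31)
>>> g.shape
(31, 31)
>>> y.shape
(5, 5)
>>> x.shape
(5, 31)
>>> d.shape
(23, 11, 23)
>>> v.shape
(31, 5)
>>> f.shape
(5, 11)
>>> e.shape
(31, 11)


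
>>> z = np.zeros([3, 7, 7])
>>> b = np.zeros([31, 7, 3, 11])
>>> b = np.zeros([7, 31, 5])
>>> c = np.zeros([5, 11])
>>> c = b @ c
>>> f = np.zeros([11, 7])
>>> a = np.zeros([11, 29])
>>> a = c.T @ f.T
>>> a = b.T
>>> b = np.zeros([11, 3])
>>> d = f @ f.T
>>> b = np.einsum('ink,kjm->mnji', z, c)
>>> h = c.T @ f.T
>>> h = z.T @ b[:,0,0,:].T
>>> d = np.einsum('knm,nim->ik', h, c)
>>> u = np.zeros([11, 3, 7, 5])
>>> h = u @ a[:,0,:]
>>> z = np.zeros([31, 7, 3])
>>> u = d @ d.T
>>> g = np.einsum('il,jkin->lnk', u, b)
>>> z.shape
(31, 7, 3)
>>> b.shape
(11, 7, 31, 3)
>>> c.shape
(7, 31, 11)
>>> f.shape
(11, 7)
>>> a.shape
(5, 31, 7)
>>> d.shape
(31, 7)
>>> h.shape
(11, 3, 7, 7)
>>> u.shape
(31, 31)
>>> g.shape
(31, 3, 7)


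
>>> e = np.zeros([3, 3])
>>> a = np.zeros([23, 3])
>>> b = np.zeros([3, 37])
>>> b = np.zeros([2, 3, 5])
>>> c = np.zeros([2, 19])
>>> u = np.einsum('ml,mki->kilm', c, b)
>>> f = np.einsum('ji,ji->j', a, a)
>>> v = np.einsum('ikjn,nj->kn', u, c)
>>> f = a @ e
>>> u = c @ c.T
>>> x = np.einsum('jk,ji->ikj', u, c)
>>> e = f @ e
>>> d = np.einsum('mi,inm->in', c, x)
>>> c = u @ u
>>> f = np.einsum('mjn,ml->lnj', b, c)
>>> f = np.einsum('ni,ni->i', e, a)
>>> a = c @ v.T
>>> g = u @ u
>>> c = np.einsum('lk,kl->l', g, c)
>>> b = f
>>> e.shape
(23, 3)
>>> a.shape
(2, 5)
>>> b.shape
(3,)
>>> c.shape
(2,)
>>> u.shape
(2, 2)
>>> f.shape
(3,)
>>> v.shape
(5, 2)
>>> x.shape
(19, 2, 2)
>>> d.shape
(19, 2)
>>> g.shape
(2, 2)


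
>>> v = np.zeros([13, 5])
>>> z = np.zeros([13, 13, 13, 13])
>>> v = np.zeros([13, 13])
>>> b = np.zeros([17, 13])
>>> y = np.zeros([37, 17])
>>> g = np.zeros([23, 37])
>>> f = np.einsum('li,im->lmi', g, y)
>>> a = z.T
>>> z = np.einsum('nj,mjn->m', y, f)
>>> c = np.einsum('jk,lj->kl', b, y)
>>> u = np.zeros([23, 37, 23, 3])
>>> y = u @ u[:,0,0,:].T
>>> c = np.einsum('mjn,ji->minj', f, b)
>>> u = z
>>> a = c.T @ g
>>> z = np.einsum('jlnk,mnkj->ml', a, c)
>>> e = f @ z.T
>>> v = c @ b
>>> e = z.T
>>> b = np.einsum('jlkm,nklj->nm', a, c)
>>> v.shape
(23, 13, 37, 13)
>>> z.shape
(23, 37)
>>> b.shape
(23, 37)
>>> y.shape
(23, 37, 23, 23)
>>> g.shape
(23, 37)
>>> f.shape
(23, 17, 37)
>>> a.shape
(17, 37, 13, 37)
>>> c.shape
(23, 13, 37, 17)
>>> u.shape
(23,)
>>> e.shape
(37, 23)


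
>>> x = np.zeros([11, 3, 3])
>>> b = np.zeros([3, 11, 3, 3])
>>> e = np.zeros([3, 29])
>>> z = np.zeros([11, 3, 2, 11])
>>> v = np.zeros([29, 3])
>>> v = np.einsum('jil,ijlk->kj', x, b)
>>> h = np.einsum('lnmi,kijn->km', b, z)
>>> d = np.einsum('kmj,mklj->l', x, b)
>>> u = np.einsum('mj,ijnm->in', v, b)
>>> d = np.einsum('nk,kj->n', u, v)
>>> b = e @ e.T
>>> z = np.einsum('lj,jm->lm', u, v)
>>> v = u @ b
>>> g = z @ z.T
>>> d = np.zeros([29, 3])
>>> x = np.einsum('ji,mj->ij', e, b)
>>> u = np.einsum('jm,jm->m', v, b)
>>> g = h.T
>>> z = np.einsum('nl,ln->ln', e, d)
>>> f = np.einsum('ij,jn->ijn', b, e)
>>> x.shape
(29, 3)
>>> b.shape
(3, 3)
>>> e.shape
(3, 29)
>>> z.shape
(29, 3)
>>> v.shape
(3, 3)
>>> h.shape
(11, 3)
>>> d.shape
(29, 3)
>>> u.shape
(3,)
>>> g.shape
(3, 11)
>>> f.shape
(3, 3, 29)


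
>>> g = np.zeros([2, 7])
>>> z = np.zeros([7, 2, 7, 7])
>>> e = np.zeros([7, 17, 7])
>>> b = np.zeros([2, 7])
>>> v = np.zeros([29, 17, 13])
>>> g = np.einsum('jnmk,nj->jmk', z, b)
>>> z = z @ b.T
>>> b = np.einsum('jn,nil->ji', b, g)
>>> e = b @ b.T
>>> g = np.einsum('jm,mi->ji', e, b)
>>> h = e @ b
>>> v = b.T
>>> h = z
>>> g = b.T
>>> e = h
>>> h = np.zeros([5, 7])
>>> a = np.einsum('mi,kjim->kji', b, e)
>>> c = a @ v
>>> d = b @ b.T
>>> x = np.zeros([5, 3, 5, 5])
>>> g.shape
(7, 2)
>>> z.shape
(7, 2, 7, 2)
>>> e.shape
(7, 2, 7, 2)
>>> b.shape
(2, 7)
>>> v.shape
(7, 2)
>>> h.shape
(5, 7)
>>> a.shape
(7, 2, 7)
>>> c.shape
(7, 2, 2)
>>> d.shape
(2, 2)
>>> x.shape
(5, 3, 5, 5)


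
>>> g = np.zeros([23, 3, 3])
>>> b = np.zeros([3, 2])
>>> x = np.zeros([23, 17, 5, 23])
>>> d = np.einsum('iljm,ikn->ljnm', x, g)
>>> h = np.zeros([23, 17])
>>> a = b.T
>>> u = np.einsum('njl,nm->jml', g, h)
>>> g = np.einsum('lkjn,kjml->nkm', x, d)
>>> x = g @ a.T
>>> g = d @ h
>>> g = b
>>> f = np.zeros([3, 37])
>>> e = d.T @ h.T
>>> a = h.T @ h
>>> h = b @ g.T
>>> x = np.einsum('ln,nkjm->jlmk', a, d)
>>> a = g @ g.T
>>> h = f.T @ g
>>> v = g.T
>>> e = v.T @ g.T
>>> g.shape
(3, 2)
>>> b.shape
(3, 2)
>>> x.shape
(3, 17, 23, 5)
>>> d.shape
(17, 5, 3, 23)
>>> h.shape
(37, 2)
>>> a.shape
(3, 3)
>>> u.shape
(3, 17, 3)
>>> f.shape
(3, 37)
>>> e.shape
(3, 3)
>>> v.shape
(2, 3)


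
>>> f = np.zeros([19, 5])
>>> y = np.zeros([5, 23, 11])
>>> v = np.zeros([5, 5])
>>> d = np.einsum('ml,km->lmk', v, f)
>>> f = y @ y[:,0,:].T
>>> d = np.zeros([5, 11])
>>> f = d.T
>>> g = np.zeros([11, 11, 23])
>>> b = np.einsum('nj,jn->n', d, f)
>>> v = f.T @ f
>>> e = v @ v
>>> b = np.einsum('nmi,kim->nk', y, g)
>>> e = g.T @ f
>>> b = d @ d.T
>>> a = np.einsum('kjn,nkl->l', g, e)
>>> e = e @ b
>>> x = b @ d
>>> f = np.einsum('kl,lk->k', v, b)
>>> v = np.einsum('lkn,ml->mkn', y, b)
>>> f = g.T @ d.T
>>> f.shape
(23, 11, 5)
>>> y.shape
(5, 23, 11)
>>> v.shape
(5, 23, 11)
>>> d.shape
(5, 11)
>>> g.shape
(11, 11, 23)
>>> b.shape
(5, 5)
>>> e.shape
(23, 11, 5)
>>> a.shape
(5,)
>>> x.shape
(5, 11)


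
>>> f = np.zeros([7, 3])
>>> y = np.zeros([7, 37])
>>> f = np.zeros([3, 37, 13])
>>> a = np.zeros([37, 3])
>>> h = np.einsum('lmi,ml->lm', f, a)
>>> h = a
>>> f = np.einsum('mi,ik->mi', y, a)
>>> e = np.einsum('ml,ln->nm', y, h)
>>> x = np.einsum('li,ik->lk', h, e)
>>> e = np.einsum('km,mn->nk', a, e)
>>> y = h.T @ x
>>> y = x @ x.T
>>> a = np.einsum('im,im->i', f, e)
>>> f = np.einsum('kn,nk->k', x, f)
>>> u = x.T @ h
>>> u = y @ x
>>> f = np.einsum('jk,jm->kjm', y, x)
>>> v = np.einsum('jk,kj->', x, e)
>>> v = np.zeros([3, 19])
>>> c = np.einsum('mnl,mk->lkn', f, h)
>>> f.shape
(37, 37, 7)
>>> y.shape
(37, 37)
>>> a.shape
(7,)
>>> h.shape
(37, 3)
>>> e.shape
(7, 37)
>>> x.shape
(37, 7)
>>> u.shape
(37, 7)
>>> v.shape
(3, 19)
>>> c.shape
(7, 3, 37)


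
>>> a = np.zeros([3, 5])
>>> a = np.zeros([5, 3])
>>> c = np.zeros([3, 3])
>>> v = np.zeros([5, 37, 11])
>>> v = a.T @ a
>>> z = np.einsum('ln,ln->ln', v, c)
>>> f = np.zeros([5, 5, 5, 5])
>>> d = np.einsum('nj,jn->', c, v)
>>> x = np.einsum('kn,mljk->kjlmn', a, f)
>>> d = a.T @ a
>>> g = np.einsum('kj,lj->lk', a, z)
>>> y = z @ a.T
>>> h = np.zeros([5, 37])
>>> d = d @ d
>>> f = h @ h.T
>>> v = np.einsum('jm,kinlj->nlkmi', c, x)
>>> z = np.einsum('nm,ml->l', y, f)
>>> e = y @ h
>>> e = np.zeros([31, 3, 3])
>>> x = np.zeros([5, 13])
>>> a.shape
(5, 3)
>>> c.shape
(3, 3)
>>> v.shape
(5, 5, 5, 3, 5)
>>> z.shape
(5,)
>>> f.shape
(5, 5)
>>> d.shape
(3, 3)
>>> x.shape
(5, 13)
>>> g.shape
(3, 5)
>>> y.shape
(3, 5)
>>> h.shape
(5, 37)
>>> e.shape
(31, 3, 3)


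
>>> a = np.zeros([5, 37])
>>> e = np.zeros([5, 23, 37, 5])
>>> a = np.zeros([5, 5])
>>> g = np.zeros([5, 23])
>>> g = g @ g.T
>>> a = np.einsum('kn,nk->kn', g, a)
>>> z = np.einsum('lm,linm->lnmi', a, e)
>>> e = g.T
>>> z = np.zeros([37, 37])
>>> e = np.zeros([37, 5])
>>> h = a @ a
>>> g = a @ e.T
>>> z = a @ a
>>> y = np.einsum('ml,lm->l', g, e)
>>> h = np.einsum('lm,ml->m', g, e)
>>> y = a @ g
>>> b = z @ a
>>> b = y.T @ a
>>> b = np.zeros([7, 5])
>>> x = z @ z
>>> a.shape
(5, 5)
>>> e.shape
(37, 5)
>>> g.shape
(5, 37)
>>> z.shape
(5, 5)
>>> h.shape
(37,)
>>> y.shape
(5, 37)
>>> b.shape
(7, 5)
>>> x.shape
(5, 5)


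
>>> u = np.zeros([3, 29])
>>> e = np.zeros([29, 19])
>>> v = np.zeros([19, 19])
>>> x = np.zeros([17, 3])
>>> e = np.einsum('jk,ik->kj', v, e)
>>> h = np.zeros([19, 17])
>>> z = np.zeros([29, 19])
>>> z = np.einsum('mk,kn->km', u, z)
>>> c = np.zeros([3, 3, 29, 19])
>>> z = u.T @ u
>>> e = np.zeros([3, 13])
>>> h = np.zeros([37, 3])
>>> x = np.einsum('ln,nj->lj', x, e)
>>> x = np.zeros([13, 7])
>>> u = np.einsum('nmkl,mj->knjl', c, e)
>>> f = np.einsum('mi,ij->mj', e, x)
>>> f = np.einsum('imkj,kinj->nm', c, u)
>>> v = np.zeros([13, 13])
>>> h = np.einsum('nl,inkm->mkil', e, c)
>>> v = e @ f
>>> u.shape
(29, 3, 13, 19)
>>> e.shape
(3, 13)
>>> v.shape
(3, 3)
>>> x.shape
(13, 7)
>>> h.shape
(19, 29, 3, 13)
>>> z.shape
(29, 29)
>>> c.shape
(3, 3, 29, 19)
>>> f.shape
(13, 3)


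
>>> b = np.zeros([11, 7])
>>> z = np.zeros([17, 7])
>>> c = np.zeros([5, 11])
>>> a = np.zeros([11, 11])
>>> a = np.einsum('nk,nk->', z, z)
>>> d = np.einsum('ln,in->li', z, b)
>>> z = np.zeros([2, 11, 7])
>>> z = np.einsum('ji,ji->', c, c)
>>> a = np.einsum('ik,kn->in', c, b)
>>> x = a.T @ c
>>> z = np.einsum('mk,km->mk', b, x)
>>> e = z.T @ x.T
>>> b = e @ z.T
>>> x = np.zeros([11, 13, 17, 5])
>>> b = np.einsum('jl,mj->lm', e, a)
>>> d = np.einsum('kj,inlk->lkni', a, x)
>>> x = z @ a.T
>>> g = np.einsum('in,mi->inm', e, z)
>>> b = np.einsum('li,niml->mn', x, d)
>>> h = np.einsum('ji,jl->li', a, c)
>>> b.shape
(13, 17)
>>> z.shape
(11, 7)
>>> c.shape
(5, 11)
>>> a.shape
(5, 7)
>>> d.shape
(17, 5, 13, 11)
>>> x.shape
(11, 5)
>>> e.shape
(7, 7)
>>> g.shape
(7, 7, 11)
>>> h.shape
(11, 7)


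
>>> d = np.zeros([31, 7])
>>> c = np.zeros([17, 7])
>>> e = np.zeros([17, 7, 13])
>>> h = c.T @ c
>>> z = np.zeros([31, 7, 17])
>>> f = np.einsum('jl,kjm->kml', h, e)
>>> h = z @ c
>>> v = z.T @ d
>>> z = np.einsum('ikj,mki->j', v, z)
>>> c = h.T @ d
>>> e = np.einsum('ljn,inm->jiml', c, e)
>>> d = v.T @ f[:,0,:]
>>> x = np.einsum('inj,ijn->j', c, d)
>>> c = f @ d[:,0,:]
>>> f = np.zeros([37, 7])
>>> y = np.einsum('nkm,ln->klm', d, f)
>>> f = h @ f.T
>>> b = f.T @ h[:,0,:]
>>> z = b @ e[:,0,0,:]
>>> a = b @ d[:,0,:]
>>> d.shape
(7, 7, 7)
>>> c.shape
(17, 13, 7)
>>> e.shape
(7, 17, 13, 7)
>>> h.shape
(31, 7, 7)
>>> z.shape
(37, 7, 7)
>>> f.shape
(31, 7, 37)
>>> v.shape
(17, 7, 7)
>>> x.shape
(7,)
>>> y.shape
(7, 37, 7)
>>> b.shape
(37, 7, 7)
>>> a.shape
(37, 7, 7)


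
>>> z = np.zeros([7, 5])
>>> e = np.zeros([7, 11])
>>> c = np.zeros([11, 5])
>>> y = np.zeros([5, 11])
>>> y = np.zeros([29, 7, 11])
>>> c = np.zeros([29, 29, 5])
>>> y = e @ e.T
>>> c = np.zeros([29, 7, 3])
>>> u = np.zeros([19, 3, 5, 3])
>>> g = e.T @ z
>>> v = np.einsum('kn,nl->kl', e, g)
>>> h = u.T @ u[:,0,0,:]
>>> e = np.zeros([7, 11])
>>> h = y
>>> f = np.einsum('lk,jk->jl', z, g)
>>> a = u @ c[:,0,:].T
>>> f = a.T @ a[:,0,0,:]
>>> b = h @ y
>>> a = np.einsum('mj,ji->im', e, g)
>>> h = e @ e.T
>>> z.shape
(7, 5)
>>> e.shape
(7, 11)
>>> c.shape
(29, 7, 3)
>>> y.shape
(7, 7)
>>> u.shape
(19, 3, 5, 3)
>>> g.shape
(11, 5)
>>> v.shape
(7, 5)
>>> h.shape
(7, 7)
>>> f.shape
(29, 5, 3, 29)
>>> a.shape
(5, 7)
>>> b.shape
(7, 7)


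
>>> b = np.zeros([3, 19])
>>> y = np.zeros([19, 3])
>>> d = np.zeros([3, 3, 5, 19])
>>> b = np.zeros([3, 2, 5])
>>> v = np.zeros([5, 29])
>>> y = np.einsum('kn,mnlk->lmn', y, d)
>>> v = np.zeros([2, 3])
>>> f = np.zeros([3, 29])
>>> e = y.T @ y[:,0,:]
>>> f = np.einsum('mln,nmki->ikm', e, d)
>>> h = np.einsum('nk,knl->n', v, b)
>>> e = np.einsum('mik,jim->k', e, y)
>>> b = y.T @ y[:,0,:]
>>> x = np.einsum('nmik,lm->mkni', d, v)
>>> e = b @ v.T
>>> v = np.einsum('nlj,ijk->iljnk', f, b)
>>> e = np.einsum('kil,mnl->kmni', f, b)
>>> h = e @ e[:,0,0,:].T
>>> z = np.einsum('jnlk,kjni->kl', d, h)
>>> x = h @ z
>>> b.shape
(3, 3, 3)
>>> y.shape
(5, 3, 3)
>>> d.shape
(3, 3, 5, 19)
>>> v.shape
(3, 5, 3, 19, 3)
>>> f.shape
(19, 5, 3)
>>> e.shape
(19, 3, 3, 5)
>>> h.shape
(19, 3, 3, 19)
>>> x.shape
(19, 3, 3, 5)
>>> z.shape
(19, 5)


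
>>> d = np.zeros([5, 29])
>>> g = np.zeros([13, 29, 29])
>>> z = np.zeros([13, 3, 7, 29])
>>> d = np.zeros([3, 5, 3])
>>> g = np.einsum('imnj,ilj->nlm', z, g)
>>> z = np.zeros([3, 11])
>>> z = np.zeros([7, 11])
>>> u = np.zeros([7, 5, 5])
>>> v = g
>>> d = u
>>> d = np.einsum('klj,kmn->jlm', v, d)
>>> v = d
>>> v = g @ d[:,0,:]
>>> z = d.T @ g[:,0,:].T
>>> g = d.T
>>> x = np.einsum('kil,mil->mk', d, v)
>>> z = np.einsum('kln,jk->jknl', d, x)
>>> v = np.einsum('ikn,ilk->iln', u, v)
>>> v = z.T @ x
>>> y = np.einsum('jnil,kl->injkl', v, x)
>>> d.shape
(3, 29, 5)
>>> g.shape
(5, 29, 3)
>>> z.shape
(7, 3, 5, 29)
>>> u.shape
(7, 5, 5)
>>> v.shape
(29, 5, 3, 3)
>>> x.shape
(7, 3)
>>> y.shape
(3, 5, 29, 7, 3)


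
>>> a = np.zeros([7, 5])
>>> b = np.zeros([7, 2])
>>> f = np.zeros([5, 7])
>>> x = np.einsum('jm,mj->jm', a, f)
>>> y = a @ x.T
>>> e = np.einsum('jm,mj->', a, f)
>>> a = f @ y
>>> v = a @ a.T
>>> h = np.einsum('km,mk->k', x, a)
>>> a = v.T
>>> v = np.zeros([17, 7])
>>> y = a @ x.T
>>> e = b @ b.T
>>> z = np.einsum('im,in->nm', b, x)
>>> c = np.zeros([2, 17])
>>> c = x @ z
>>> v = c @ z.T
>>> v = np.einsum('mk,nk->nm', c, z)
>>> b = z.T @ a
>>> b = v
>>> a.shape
(5, 5)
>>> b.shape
(5, 7)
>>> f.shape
(5, 7)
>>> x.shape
(7, 5)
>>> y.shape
(5, 7)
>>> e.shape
(7, 7)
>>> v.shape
(5, 7)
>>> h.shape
(7,)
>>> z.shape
(5, 2)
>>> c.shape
(7, 2)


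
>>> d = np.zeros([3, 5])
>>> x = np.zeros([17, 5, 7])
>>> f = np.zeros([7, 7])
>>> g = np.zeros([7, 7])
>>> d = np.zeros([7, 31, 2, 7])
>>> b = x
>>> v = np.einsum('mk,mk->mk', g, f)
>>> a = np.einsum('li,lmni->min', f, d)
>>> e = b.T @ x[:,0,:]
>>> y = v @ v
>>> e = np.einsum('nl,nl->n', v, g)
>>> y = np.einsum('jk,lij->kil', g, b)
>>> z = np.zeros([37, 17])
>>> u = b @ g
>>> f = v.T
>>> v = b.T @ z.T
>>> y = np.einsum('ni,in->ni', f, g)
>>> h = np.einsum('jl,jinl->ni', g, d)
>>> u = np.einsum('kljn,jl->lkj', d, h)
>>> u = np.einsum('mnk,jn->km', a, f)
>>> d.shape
(7, 31, 2, 7)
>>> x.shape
(17, 5, 7)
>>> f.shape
(7, 7)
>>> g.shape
(7, 7)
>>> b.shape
(17, 5, 7)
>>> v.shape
(7, 5, 37)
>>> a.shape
(31, 7, 2)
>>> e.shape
(7,)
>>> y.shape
(7, 7)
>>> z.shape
(37, 17)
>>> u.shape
(2, 31)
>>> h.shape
(2, 31)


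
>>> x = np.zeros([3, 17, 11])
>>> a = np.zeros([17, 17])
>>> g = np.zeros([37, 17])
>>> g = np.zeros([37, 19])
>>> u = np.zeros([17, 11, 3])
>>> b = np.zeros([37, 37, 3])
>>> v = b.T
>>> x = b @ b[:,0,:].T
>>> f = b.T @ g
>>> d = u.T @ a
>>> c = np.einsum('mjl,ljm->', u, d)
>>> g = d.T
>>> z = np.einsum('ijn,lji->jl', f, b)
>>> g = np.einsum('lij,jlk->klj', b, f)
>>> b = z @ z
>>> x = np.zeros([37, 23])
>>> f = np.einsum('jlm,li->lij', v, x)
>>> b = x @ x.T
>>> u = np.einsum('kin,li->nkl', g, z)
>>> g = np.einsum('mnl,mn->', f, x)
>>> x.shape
(37, 23)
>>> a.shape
(17, 17)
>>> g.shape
()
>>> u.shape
(3, 19, 37)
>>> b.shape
(37, 37)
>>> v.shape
(3, 37, 37)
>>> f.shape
(37, 23, 3)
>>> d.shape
(3, 11, 17)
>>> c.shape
()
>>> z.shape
(37, 37)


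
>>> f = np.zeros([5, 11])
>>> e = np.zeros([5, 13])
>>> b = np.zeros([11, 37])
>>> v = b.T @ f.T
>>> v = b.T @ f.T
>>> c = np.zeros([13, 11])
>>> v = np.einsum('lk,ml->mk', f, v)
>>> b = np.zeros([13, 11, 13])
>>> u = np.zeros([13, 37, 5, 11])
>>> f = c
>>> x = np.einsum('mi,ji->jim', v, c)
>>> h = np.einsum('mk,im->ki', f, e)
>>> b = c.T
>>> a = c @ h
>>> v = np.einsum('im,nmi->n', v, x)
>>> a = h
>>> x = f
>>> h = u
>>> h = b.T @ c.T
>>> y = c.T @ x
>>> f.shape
(13, 11)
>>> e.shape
(5, 13)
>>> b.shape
(11, 13)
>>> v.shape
(13,)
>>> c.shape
(13, 11)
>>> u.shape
(13, 37, 5, 11)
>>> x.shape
(13, 11)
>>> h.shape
(13, 13)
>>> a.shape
(11, 5)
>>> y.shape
(11, 11)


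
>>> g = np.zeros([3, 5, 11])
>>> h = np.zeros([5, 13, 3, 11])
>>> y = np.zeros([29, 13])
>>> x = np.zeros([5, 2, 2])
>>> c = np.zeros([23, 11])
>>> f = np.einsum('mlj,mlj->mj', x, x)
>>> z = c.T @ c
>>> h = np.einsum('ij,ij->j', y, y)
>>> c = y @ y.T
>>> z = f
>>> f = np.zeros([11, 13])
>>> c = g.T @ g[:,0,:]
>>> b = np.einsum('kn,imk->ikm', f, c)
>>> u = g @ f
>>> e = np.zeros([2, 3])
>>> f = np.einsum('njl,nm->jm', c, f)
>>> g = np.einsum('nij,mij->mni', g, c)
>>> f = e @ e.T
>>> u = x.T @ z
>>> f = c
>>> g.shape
(11, 3, 5)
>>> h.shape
(13,)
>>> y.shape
(29, 13)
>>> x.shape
(5, 2, 2)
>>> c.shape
(11, 5, 11)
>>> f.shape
(11, 5, 11)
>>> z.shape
(5, 2)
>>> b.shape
(11, 11, 5)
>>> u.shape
(2, 2, 2)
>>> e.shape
(2, 3)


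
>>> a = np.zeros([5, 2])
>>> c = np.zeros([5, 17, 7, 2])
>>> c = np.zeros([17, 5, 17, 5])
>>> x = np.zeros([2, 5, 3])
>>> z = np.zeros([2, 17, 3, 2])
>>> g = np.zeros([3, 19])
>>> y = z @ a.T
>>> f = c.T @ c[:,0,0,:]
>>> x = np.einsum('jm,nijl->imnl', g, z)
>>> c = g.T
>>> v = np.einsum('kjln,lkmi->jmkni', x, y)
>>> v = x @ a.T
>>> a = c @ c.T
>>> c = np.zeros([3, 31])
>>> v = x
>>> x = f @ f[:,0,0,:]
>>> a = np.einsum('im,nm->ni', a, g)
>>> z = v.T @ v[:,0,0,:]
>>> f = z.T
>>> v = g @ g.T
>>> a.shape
(3, 19)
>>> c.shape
(3, 31)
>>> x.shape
(5, 17, 5, 5)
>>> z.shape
(2, 2, 19, 2)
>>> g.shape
(3, 19)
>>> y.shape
(2, 17, 3, 5)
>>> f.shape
(2, 19, 2, 2)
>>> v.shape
(3, 3)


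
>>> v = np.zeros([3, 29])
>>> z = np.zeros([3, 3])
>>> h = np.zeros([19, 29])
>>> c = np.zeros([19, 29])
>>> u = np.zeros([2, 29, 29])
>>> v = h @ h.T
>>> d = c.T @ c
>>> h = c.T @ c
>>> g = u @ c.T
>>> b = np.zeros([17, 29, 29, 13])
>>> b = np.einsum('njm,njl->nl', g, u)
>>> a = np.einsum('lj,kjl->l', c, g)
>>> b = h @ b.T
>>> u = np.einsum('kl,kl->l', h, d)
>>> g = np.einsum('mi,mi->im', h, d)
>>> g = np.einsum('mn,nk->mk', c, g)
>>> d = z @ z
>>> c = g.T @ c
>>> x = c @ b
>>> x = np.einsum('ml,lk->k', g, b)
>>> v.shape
(19, 19)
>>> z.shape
(3, 3)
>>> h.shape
(29, 29)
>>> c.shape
(29, 29)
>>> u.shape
(29,)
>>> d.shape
(3, 3)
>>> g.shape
(19, 29)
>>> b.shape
(29, 2)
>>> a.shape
(19,)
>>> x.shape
(2,)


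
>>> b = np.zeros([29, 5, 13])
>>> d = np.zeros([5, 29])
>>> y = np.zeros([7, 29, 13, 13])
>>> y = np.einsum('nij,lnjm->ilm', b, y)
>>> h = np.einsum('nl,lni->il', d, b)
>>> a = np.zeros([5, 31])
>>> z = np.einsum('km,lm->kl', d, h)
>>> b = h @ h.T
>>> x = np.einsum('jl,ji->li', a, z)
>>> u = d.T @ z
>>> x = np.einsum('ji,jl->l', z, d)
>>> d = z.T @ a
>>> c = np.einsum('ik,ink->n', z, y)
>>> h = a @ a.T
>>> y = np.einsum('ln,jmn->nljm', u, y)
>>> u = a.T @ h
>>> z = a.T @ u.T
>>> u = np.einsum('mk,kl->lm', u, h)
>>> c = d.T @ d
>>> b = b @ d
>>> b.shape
(13, 31)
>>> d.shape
(13, 31)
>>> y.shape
(13, 29, 5, 7)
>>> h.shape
(5, 5)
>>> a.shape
(5, 31)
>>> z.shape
(31, 31)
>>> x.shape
(29,)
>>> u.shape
(5, 31)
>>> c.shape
(31, 31)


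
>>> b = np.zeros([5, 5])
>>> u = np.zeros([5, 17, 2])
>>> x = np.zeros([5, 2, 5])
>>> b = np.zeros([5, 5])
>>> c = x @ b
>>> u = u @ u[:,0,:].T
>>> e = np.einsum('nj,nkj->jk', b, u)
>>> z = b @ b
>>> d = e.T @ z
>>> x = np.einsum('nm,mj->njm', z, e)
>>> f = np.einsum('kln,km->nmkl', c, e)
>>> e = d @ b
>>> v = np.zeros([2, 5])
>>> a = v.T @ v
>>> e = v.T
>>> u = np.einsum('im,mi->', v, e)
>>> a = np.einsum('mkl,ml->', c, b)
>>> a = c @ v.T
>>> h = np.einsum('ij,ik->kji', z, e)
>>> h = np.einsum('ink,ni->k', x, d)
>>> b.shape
(5, 5)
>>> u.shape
()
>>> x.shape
(5, 17, 5)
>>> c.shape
(5, 2, 5)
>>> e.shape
(5, 2)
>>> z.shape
(5, 5)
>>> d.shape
(17, 5)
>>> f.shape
(5, 17, 5, 2)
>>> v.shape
(2, 5)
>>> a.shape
(5, 2, 2)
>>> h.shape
(5,)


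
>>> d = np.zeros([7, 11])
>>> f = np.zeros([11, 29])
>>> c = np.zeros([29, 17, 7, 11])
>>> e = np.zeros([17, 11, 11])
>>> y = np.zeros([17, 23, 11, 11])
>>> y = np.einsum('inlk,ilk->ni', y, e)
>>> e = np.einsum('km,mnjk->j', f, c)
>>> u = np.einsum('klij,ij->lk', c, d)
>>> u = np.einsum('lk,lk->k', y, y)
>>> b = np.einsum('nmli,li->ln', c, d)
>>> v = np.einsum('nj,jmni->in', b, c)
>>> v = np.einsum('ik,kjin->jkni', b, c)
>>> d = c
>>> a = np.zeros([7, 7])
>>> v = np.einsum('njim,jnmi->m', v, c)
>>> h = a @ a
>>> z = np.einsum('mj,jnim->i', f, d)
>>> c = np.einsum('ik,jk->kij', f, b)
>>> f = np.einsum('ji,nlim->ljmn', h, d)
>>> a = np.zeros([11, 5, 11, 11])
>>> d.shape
(29, 17, 7, 11)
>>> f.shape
(17, 7, 11, 29)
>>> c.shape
(29, 11, 7)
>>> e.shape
(7,)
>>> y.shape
(23, 17)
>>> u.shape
(17,)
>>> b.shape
(7, 29)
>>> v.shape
(7,)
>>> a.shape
(11, 5, 11, 11)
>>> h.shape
(7, 7)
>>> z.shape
(7,)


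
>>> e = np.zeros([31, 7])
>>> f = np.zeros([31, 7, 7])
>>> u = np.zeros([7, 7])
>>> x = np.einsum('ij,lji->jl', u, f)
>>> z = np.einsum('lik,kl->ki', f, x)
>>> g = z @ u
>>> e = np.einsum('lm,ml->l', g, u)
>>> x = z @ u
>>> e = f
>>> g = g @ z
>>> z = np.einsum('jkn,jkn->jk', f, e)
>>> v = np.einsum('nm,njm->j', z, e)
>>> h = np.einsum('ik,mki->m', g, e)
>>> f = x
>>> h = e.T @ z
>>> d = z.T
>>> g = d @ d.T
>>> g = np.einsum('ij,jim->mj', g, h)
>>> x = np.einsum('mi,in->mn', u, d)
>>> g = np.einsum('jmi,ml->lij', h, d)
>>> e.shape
(31, 7, 7)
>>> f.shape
(7, 7)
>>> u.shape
(7, 7)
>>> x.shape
(7, 31)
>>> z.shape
(31, 7)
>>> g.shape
(31, 7, 7)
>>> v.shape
(7,)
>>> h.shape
(7, 7, 7)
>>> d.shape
(7, 31)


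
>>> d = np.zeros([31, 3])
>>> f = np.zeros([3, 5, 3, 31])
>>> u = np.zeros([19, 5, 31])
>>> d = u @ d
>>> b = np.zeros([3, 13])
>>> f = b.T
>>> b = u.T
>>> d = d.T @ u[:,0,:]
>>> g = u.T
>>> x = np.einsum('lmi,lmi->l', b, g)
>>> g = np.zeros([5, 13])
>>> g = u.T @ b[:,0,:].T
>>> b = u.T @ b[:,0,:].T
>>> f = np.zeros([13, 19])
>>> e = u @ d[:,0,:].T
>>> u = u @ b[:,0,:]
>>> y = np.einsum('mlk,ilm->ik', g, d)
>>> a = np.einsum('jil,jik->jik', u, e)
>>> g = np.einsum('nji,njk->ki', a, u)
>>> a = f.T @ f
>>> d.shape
(3, 5, 31)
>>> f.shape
(13, 19)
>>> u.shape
(19, 5, 31)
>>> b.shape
(31, 5, 31)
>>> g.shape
(31, 3)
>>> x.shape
(31,)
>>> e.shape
(19, 5, 3)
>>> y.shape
(3, 31)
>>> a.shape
(19, 19)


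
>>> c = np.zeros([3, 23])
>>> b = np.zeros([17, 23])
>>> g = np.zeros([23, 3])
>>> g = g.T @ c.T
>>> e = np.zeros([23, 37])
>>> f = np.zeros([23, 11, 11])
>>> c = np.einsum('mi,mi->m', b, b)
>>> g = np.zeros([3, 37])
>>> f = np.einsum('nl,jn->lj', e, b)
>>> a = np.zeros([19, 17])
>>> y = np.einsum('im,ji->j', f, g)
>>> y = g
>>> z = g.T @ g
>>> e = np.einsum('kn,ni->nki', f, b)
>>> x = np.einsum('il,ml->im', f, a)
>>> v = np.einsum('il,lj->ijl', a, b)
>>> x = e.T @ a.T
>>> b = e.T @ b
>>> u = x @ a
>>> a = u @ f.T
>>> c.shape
(17,)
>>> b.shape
(23, 37, 23)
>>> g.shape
(3, 37)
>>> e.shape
(17, 37, 23)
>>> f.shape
(37, 17)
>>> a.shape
(23, 37, 37)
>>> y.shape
(3, 37)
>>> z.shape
(37, 37)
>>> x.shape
(23, 37, 19)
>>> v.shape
(19, 23, 17)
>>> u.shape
(23, 37, 17)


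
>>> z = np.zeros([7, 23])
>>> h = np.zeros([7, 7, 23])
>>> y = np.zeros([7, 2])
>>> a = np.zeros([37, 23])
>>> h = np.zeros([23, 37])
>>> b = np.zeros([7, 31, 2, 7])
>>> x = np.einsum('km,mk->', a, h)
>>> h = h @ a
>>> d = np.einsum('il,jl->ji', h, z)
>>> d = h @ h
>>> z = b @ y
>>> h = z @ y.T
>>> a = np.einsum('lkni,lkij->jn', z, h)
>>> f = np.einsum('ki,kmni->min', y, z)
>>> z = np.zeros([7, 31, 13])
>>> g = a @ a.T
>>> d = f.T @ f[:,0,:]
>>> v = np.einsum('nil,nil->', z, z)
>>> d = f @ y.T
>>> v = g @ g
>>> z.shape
(7, 31, 13)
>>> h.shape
(7, 31, 2, 7)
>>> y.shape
(7, 2)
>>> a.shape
(7, 2)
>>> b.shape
(7, 31, 2, 7)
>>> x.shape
()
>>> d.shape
(31, 2, 7)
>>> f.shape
(31, 2, 2)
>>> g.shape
(7, 7)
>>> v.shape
(7, 7)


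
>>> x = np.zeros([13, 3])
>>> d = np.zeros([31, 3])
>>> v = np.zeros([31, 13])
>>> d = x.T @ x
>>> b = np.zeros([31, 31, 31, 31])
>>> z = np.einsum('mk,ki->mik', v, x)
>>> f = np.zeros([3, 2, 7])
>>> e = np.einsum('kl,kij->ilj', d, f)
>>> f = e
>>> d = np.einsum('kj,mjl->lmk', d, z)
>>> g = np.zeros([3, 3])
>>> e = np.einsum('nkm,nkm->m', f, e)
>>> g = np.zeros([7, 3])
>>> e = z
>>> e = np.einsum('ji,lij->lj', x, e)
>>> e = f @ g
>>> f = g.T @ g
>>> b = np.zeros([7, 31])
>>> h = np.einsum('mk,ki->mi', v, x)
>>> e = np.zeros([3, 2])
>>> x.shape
(13, 3)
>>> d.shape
(13, 31, 3)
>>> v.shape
(31, 13)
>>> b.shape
(7, 31)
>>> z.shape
(31, 3, 13)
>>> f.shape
(3, 3)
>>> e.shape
(3, 2)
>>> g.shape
(7, 3)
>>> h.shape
(31, 3)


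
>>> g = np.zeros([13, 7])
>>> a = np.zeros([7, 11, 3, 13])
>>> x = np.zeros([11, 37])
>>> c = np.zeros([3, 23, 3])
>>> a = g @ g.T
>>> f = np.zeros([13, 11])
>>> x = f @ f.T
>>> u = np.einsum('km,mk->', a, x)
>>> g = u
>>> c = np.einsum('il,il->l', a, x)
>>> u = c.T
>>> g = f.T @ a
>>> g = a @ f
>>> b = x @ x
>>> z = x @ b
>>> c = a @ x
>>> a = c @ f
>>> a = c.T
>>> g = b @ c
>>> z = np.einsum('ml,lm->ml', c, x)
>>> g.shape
(13, 13)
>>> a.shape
(13, 13)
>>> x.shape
(13, 13)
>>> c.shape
(13, 13)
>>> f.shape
(13, 11)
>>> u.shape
(13,)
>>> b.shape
(13, 13)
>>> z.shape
(13, 13)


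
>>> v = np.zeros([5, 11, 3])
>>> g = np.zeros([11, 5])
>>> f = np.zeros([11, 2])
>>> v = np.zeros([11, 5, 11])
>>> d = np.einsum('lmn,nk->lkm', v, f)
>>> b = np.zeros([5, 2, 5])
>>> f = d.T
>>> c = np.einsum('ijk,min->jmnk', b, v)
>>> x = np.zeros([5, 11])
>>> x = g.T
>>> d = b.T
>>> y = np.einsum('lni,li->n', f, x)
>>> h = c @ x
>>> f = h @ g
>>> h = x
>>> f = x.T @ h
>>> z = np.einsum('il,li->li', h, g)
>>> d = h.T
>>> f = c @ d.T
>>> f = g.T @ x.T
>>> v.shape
(11, 5, 11)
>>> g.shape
(11, 5)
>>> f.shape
(5, 5)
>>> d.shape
(11, 5)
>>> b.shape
(5, 2, 5)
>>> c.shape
(2, 11, 11, 5)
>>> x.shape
(5, 11)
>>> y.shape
(2,)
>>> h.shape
(5, 11)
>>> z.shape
(11, 5)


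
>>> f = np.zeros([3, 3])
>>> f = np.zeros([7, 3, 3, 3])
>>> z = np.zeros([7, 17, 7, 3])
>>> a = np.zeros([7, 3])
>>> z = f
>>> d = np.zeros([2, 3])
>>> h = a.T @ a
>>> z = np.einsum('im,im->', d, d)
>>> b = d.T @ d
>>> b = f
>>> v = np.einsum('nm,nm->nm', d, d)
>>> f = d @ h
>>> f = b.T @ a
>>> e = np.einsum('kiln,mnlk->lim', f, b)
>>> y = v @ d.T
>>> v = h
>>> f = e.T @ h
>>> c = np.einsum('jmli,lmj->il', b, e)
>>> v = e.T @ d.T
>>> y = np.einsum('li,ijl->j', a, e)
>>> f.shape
(7, 3, 3)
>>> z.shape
()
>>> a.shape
(7, 3)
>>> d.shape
(2, 3)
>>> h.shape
(3, 3)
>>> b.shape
(7, 3, 3, 3)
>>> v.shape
(7, 3, 2)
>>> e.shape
(3, 3, 7)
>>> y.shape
(3,)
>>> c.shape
(3, 3)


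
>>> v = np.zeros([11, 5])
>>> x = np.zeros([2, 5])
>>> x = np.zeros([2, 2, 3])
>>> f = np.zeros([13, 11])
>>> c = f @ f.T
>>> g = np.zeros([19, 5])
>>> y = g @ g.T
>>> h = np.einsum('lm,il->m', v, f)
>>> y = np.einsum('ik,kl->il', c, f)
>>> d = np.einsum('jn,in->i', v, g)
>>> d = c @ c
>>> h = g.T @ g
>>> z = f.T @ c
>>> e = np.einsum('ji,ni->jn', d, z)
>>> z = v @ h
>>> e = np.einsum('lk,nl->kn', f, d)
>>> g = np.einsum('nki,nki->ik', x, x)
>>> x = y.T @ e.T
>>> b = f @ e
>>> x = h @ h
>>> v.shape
(11, 5)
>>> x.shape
(5, 5)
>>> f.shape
(13, 11)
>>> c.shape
(13, 13)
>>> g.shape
(3, 2)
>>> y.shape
(13, 11)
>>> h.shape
(5, 5)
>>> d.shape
(13, 13)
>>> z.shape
(11, 5)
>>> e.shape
(11, 13)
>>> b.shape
(13, 13)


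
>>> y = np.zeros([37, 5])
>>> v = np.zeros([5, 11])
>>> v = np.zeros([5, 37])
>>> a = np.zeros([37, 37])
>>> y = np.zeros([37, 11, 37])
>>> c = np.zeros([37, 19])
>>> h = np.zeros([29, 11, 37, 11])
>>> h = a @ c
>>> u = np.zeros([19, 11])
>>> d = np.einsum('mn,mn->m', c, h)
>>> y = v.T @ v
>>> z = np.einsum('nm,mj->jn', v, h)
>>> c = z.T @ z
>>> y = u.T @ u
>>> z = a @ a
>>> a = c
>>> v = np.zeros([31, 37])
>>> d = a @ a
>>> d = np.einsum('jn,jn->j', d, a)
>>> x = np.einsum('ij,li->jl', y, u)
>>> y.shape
(11, 11)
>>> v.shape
(31, 37)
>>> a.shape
(5, 5)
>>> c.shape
(5, 5)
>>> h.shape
(37, 19)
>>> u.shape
(19, 11)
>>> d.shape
(5,)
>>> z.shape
(37, 37)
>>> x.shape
(11, 19)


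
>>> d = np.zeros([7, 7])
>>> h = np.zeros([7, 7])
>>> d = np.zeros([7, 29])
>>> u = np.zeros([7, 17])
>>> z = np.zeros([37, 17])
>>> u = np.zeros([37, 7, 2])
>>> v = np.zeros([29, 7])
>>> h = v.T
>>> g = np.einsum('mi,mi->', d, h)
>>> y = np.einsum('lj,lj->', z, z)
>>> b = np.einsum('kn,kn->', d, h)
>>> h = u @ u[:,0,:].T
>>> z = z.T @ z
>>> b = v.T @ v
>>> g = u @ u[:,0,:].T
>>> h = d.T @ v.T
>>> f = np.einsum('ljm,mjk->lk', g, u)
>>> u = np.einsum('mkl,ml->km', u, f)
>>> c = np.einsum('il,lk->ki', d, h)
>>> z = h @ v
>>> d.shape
(7, 29)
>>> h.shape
(29, 29)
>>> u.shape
(7, 37)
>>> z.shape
(29, 7)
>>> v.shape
(29, 7)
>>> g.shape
(37, 7, 37)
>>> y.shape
()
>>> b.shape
(7, 7)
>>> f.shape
(37, 2)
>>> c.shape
(29, 7)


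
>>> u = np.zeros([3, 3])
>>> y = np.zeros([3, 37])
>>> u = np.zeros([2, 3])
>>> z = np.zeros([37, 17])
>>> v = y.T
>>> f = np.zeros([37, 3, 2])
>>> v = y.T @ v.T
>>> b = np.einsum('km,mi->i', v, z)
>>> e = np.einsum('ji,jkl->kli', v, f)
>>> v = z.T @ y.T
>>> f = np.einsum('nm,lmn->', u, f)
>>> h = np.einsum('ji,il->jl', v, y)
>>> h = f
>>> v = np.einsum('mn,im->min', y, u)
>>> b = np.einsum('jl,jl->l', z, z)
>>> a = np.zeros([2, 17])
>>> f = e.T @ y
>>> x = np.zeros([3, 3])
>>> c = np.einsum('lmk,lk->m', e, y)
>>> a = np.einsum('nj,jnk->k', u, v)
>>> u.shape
(2, 3)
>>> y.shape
(3, 37)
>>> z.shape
(37, 17)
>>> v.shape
(3, 2, 37)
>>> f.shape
(37, 2, 37)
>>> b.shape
(17,)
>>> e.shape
(3, 2, 37)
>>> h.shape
()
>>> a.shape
(37,)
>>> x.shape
(3, 3)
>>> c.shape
(2,)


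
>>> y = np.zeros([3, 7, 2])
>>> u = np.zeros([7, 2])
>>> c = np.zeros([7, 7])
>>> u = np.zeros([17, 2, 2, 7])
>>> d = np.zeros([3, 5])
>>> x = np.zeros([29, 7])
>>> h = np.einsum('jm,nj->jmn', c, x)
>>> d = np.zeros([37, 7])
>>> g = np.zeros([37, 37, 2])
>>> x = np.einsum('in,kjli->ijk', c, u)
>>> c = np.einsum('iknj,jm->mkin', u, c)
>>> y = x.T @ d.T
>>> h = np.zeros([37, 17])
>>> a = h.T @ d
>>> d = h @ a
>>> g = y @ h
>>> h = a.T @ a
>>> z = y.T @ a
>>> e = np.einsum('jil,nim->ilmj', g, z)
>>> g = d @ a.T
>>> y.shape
(17, 2, 37)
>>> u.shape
(17, 2, 2, 7)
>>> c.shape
(7, 2, 17, 2)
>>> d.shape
(37, 7)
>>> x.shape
(7, 2, 17)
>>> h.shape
(7, 7)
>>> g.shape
(37, 17)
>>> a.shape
(17, 7)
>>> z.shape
(37, 2, 7)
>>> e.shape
(2, 17, 7, 17)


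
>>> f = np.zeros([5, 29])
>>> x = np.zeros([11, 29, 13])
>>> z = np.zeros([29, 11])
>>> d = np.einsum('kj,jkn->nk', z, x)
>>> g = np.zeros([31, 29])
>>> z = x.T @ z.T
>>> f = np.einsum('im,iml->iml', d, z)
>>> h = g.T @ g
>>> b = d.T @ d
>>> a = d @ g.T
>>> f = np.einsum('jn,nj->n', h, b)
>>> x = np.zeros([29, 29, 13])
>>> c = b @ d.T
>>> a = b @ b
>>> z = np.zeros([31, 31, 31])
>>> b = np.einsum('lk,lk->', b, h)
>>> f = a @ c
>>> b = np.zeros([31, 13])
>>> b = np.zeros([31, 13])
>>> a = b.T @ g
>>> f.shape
(29, 13)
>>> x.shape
(29, 29, 13)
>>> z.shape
(31, 31, 31)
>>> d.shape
(13, 29)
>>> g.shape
(31, 29)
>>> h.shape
(29, 29)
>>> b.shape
(31, 13)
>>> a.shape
(13, 29)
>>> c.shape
(29, 13)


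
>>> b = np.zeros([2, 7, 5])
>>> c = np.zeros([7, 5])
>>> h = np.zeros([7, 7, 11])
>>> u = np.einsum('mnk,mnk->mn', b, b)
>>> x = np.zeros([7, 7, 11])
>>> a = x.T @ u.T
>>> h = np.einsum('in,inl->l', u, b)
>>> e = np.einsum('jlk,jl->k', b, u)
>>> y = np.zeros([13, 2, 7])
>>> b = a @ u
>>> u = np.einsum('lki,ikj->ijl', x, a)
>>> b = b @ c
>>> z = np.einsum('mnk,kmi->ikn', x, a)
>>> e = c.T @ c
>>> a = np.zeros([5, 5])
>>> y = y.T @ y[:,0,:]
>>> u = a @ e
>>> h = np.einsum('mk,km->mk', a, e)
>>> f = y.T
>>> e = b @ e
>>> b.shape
(11, 7, 5)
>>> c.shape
(7, 5)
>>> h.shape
(5, 5)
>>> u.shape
(5, 5)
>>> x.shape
(7, 7, 11)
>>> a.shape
(5, 5)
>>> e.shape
(11, 7, 5)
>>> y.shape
(7, 2, 7)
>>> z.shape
(2, 11, 7)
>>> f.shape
(7, 2, 7)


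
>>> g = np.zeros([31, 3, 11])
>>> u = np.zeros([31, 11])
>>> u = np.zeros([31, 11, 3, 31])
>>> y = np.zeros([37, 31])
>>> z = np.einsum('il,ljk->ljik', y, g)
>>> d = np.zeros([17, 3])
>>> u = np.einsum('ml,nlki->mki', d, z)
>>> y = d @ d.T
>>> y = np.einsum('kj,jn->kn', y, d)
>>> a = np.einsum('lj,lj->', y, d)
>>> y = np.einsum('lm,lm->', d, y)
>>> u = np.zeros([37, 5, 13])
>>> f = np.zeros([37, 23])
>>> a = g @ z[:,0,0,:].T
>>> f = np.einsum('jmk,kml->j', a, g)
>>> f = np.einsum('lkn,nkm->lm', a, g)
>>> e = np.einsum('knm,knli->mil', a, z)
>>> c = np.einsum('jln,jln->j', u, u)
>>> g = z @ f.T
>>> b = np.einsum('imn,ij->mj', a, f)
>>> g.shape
(31, 3, 37, 31)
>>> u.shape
(37, 5, 13)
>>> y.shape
()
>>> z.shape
(31, 3, 37, 11)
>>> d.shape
(17, 3)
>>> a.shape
(31, 3, 31)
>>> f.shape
(31, 11)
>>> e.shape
(31, 11, 37)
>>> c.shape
(37,)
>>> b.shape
(3, 11)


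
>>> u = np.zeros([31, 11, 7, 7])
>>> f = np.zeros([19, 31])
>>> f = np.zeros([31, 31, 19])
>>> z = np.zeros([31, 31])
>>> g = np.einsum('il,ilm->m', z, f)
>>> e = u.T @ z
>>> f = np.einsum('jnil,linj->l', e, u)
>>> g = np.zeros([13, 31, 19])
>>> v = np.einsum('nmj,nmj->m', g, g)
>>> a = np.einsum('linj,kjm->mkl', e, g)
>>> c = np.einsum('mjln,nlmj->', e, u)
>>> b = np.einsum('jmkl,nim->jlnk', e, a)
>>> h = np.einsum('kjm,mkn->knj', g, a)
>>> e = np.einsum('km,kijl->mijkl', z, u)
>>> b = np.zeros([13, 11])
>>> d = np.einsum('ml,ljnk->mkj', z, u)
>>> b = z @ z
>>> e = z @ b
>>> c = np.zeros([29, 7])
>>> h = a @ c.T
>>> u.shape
(31, 11, 7, 7)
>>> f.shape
(31,)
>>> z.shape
(31, 31)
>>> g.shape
(13, 31, 19)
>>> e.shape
(31, 31)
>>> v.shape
(31,)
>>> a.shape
(19, 13, 7)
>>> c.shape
(29, 7)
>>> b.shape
(31, 31)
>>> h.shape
(19, 13, 29)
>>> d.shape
(31, 7, 11)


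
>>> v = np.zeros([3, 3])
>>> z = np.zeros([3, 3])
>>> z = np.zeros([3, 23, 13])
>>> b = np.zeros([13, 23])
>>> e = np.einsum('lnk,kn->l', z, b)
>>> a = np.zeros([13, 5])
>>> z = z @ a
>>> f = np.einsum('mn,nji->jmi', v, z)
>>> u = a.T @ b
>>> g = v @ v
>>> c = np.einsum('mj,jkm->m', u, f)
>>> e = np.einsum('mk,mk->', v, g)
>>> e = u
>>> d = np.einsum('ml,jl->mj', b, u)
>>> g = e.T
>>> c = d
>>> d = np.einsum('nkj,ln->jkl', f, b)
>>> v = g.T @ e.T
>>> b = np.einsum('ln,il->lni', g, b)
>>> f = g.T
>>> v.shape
(5, 5)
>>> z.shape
(3, 23, 5)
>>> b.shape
(23, 5, 13)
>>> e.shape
(5, 23)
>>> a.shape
(13, 5)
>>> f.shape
(5, 23)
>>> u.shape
(5, 23)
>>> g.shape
(23, 5)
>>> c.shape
(13, 5)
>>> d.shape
(5, 3, 13)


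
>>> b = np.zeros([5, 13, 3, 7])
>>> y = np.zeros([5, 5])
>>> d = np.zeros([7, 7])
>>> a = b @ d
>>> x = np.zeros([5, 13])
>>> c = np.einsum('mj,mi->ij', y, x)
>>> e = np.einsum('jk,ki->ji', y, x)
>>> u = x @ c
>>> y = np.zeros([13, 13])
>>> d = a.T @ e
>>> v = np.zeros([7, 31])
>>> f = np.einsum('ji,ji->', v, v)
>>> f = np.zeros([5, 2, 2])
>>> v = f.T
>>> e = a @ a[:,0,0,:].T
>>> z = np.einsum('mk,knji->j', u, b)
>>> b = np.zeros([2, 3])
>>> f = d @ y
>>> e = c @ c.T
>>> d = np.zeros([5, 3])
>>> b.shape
(2, 3)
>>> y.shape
(13, 13)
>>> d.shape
(5, 3)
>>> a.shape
(5, 13, 3, 7)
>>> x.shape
(5, 13)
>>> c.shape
(13, 5)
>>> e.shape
(13, 13)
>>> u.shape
(5, 5)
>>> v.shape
(2, 2, 5)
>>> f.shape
(7, 3, 13, 13)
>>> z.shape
(3,)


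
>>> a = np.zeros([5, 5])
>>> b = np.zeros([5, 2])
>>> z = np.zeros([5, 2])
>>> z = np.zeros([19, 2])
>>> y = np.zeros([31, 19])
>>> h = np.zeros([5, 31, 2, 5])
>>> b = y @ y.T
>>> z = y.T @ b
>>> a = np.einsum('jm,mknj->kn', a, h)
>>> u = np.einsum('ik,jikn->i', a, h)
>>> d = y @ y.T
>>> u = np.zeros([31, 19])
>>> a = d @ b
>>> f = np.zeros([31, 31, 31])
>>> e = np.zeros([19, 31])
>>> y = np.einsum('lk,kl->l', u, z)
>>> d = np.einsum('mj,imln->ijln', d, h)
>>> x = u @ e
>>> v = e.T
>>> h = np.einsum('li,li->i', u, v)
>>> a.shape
(31, 31)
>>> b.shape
(31, 31)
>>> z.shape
(19, 31)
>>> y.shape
(31,)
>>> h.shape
(19,)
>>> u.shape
(31, 19)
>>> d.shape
(5, 31, 2, 5)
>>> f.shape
(31, 31, 31)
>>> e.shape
(19, 31)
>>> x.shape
(31, 31)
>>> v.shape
(31, 19)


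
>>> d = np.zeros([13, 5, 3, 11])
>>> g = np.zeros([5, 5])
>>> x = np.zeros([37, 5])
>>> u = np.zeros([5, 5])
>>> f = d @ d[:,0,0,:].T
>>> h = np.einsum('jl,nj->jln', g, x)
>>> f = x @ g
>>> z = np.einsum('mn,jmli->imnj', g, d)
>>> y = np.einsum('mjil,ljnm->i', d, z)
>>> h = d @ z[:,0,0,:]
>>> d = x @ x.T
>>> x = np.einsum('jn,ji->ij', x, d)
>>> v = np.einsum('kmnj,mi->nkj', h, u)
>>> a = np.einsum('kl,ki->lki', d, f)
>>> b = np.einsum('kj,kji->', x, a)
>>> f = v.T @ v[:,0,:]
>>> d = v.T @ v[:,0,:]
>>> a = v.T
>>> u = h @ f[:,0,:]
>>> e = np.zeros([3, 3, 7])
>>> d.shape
(13, 13, 13)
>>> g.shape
(5, 5)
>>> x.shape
(37, 37)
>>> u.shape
(13, 5, 3, 13)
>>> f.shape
(13, 13, 13)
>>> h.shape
(13, 5, 3, 13)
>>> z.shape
(11, 5, 5, 13)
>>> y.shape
(3,)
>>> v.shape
(3, 13, 13)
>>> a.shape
(13, 13, 3)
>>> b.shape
()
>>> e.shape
(3, 3, 7)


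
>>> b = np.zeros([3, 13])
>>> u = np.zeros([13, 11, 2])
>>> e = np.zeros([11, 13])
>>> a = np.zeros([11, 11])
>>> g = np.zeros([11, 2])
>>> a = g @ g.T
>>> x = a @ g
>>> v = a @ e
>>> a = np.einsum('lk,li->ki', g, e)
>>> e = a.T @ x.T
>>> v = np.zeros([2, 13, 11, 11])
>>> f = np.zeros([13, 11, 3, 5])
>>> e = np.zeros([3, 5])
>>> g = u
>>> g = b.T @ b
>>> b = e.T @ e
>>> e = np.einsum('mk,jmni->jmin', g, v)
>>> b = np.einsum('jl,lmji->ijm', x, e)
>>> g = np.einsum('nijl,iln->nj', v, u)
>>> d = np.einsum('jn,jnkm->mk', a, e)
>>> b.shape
(11, 11, 13)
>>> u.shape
(13, 11, 2)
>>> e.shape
(2, 13, 11, 11)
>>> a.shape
(2, 13)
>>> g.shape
(2, 11)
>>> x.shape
(11, 2)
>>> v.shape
(2, 13, 11, 11)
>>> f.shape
(13, 11, 3, 5)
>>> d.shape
(11, 11)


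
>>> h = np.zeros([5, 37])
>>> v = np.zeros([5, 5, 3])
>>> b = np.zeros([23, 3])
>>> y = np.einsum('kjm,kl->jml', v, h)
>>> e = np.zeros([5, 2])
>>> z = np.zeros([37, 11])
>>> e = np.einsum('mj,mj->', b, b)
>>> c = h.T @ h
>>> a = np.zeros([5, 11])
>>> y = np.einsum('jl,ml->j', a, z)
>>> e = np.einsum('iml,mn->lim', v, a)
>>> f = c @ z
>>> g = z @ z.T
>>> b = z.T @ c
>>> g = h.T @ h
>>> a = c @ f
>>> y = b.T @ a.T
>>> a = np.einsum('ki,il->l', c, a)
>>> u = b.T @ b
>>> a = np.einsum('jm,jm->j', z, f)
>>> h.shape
(5, 37)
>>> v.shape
(5, 5, 3)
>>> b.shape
(11, 37)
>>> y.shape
(37, 37)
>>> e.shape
(3, 5, 5)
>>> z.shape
(37, 11)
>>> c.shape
(37, 37)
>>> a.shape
(37,)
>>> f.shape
(37, 11)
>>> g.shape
(37, 37)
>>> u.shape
(37, 37)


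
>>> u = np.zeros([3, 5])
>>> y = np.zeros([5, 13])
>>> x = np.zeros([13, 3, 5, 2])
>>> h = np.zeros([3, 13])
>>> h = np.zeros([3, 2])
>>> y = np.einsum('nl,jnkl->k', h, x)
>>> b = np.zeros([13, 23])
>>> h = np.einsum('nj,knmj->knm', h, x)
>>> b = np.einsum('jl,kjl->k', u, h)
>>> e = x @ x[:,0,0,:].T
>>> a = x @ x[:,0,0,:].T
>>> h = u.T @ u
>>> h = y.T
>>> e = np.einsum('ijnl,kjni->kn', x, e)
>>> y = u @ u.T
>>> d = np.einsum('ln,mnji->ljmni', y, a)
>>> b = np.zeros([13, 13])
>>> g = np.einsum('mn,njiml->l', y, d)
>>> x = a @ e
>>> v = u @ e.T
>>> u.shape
(3, 5)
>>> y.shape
(3, 3)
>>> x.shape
(13, 3, 5, 5)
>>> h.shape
(5,)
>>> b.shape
(13, 13)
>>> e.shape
(13, 5)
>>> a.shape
(13, 3, 5, 13)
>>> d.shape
(3, 5, 13, 3, 13)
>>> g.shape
(13,)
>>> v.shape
(3, 13)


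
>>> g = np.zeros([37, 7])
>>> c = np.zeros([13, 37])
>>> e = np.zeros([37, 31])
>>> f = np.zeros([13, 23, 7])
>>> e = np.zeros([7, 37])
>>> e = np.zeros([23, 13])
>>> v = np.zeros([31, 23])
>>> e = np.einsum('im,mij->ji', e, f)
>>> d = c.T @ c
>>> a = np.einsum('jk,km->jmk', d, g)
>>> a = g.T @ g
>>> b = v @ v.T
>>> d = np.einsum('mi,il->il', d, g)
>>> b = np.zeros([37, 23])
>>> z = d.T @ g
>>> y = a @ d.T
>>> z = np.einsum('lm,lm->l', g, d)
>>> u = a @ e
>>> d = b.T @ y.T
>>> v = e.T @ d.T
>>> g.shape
(37, 7)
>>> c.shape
(13, 37)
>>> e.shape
(7, 23)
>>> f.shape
(13, 23, 7)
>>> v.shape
(23, 23)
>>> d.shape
(23, 7)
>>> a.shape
(7, 7)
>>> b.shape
(37, 23)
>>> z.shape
(37,)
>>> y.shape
(7, 37)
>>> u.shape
(7, 23)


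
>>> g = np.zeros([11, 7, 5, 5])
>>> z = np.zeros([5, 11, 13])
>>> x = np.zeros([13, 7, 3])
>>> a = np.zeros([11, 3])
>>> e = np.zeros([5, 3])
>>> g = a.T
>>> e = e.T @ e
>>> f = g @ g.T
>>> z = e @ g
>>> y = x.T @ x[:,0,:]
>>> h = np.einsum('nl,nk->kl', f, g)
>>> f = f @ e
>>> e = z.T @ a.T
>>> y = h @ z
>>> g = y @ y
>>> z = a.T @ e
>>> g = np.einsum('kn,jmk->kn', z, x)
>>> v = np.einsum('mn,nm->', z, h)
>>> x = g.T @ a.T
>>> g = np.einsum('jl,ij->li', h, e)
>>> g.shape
(3, 11)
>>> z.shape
(3, 11)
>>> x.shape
(11, 11)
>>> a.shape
(11, 3)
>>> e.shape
(11, 11)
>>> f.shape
(3, 3)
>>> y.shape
(11, 11)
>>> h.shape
(11, 3)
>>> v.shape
()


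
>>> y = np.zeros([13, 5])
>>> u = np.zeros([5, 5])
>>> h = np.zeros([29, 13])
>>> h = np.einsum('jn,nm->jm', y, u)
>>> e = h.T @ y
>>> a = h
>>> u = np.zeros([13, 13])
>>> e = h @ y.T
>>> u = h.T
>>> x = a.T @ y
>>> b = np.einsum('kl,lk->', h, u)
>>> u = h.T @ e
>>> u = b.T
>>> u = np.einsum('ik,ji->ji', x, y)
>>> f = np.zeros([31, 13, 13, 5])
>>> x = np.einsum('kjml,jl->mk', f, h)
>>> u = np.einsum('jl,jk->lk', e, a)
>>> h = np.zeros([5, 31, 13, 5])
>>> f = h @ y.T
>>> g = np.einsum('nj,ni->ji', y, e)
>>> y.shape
(13, 5)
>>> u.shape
(13, 5)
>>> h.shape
(5, 31, 13, 5)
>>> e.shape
(13, 13)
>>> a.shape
(13, 5)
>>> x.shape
(13, 31)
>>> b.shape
()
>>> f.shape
(5, 31, 13, 13)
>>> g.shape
(5, 13)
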